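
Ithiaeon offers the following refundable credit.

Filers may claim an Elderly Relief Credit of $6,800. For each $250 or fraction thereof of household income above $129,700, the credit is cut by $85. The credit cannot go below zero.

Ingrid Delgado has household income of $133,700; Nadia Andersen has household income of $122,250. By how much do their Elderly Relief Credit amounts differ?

Ingrid ($133,700): Elderly Relief Credit: income exceeds $129,700 by $4,000, which is 16 full-or-partial $250 increments; reduction = 16 × $85 = $1,360, leaving $5,440.
Nadia ($122,250): Elderly Relief Credit: $122,250 is at or below the $129,700 threshold, so the full $6,800 applies.
Difference: |$5,440 − $6,800| = $1,360.

$1,360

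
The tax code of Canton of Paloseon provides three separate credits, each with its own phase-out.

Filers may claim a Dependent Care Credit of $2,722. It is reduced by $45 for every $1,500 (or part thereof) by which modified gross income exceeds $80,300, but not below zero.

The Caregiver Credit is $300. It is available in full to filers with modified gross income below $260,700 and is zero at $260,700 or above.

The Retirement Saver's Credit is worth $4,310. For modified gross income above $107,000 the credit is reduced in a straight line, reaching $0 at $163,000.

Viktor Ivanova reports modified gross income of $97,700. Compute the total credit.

$6,792

Dependent Care Credit: income exceeds $80,300 by $17,400, which is 12 full-or-partial $1,500 increments; reduction = 12 × $45 = $540, leaving $2,182.
Caregiver Credit: $97,700 is below the $260,700 cutoff, so the full $300 applies.
Retirement Saver's Credit: $97,700 is at or below the $107,000 threshold, so the full $4,310 applies.
Total: $2,182 + $300 + $4,310 = $6,792.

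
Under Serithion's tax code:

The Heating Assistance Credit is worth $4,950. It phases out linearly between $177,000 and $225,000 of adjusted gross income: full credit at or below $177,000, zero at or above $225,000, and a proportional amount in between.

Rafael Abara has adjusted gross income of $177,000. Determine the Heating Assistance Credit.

$4,950

Heating Assistance Credit: $177,000 is at or below the $177,000 threshold, so the full $4,950 applies.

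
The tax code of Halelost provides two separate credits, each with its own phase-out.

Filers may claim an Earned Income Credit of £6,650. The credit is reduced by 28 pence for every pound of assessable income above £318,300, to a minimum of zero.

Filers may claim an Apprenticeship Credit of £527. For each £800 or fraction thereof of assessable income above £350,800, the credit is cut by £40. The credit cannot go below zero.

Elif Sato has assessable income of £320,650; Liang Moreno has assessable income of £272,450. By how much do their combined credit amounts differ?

Elif (£320,650): Earned Income Credit: 28% of the £2,350 excess over £318,300 is £658; credit = £6,650 − £658 = £5,992. Apprenticeship Credit: £320,650 is at or below the £350,800 threshold, so the full £527 applies. total £5,992 + £527 = £6,519
Liang (£272,450): Earned Income Credit: £272,450 is at or below the £318,300 threshold, so the full £6,650 applies. Apprenticeship Credit: £272,450 is at or below the £350,800 threshold, so the full £527 applies. total £6,650 + £527 = £7,177
Difference: |£6,519 − £7,177| = £658.

£658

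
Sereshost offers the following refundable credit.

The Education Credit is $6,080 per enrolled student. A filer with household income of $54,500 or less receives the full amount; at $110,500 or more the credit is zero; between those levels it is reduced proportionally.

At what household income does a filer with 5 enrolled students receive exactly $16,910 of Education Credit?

Full credit = 5 × $6,080 = $30,400.
$16,910 is 16,910/30,400 of the full $30,400, so 13,490/30,400 of the $56,000 range has been used: income = $54,500 + $56,000 × 13,490/30,400 = $79,350.

$79,350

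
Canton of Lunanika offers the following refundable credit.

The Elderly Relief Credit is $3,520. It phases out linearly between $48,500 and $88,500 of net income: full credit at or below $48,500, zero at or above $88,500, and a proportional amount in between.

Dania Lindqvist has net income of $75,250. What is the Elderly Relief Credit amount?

$1,166

Elderly Relief Credit: $75,250 is $26,750 into a $40,000 phase-out range, leaving 13,250/40,000 of the credit: $3,520 × 13,250/40,000 = $1,166.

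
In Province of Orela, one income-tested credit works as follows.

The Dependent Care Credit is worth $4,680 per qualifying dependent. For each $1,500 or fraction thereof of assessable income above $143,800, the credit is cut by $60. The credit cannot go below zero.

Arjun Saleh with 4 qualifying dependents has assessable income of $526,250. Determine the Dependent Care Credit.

Dependent Care Credit: base = 4 × $4,680 = $18,720. income exceeds $143,800 by $382,450, which is 255 full-or-partial $1,500 increments; reduction = 255 × $60 = $15,300, leaving $3,420.

$3,420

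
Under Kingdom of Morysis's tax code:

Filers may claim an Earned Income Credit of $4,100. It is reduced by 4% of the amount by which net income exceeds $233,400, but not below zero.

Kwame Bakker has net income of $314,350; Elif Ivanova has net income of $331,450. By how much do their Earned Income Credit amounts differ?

$684

Kwame ($314,350): Earned Income Credit: 4% of the $80,950 excess over $233,400 is $3,238; credit = $4,100 − $3,238 = $862.
Elif ($331,450): Earned Income Credit: 4% of the $98,050 excess over $233,400 is $3,922; credit = $4,100 − $3,922 = $178.
Difference: |$862 − $178| = $684.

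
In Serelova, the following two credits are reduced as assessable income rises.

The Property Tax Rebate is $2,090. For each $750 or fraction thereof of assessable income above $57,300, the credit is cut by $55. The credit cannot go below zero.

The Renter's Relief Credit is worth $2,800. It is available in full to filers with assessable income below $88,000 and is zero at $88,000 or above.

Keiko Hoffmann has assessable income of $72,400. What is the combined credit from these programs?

$3,735

Property Tax Rebate: income exceeds $57,300 by $15,100, which is 21 full-or-partial $750 increments; reduction = 21 × $55 = $1,155, leaving $935.
Renter's Relief Credit: $72,400 is below the $88,000 cutoff, so the full $2,800 applies.
Total: $935 + $2,800 = $3,735.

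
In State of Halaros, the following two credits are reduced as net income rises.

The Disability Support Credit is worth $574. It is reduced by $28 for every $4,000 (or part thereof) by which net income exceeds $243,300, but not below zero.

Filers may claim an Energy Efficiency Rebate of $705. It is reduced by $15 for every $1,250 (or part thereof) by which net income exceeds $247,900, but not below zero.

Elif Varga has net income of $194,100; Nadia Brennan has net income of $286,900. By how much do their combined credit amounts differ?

Elif ($194,100): Disability Support Credit: $194,100 is at or below the $243,300 threshold, so the full $574 applies. Energy Efficiency Rebate: $194,100 is at or below the $247,900 threshold, so the full $705 applies. total $574 + $705 = $1,279
Nadia ($286,900): Disability Support Credit: income exceeds $243,300 by $43,600, which is 11 full-or-partial $4,000 increments; reduction = 11 × $28 = $308, leaving $266. Energy Efficiency Rebate: income exceeds $247,900 by $39,000, which is 32 full-or-partial $1,250 increments; reduction = 32 × $15 = $480, leaving $225. total $266 + $225 = $491
Difference: |$1,279 − $491| = $788.

$788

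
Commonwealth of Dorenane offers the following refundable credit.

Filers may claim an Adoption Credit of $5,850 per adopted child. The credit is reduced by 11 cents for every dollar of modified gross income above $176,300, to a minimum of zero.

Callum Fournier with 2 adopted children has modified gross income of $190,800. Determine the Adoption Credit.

$10,105

Adoption Credit: base = 2 × $5,850 = $11,700. 11% of the $14,500 excess over $176,300 is $1,595; credit = $11,700 − $1,595 = $10,105.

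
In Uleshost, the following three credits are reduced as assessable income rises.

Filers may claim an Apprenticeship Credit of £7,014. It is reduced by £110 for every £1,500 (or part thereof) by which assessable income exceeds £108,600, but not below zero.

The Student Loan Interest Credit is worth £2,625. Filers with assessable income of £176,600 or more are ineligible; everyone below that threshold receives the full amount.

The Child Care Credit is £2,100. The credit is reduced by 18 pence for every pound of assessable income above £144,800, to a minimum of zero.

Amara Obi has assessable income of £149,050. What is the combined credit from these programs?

Apprenticeship Credit: income exceeds £108,600 by £40,450, which is 27 full-or-partial £1,500 increments; reduction = 27 × £110 = £2,970, leaving £4,044.
Student Loan Interest Credit: £149,050 is below the £176,600 cutoff, so the full £2,625 applies.
Child Care Credit: 18% of the £4,250 excess over £144,800 is £765; credit = £2,100 − £765 = £1,335.
Total: £4,044 + £2,625 + £1,335 = £8,004.

£8,004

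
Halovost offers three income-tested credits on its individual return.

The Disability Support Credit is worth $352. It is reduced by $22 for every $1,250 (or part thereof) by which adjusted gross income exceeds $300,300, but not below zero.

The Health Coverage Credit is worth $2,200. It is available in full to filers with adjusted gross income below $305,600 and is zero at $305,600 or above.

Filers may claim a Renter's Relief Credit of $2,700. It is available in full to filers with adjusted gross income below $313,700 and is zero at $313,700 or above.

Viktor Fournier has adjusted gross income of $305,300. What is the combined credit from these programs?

Disability Support Credit: income exceeds $300,300 by $5,000, which is 4 full-or-partial $1,250 increments; reduction = 4 × $22 = $88, leaving $264.
Health Coverage Credit: $305,300 is below the $305,600 cutoff, so the full $2,200 applies.
Renter's Relief Credit: $305,300 is below the $313,700 cutoff, so the full $2,700 applies.
Total: $264 + $2,200 + $2,700 = $5,164.

$5,164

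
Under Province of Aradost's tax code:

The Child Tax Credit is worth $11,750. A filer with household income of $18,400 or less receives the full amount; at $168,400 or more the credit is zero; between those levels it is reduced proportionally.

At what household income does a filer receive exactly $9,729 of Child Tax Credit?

$44,200

$9,729 is 9,729/11,750 of the full $11,750, so 2,021/11,750 of the $150,000 range has been used: income = $18,400 + $150,000 × 2,021/11,750 = $44,200.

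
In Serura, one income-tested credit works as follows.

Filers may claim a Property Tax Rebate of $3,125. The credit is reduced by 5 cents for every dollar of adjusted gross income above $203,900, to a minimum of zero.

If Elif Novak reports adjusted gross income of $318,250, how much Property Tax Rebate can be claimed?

$0

Property Tax Rebate: 5% of the $114,350 excess over $203,900 is $5,717.50 ≥ base, so the credit is $0.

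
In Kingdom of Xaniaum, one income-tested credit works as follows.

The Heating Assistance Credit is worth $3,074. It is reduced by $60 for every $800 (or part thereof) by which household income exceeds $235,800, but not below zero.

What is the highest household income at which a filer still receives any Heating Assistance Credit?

After 51 increments the reduction is 51 × $60 = $3,060, leaving $14; one more increment wipes it out. Increment 51 ends at excess 51 × $800 = $40,800, so the highest qualifying income is $235,800 + $40,800 = $276,600.

$276,600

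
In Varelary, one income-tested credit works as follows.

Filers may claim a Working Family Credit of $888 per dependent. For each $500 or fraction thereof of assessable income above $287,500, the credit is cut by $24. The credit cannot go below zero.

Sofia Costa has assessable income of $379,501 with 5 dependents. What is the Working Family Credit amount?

$0

Working Family Credit: base = 5 × $888 = $4,440. income exceeds $287,500 by $92,001 → 185 increments × $24 = $4,440 ≥ base, so the credit is $0.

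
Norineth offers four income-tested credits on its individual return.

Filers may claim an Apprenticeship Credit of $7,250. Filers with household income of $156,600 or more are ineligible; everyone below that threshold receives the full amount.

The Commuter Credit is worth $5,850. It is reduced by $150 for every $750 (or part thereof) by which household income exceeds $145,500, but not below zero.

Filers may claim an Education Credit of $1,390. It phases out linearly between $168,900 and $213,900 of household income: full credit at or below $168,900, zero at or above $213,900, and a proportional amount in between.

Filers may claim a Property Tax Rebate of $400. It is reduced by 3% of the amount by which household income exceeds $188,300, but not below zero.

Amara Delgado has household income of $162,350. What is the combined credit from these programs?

$4,190

Apprenticeship Credit: $162,350 meets or exceeds the $156,600 cutoff, so the credit is $0.
Commuter Credit: income exceeds $145,500 by $16,850, which is 23 full-or-partial $750 increments; reduction = 23 × $150 = $3,450, leaving $2,400.
Education Credit: $162,350 is at or below the $168,900 threshold, so the full $1,390 applies.
Property Tax Rebate: $162,350 is at or below the $188,300 threshold, so the full $400 applies.
Total: $0 + $2,400 + $1,390 + $400 = $4,190.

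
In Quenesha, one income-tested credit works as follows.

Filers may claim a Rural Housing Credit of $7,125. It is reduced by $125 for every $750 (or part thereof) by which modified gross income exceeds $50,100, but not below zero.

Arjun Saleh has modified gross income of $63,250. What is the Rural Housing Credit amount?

Rural Housing Credit: income exceeds $50,100 by $13,150, which is 18 full-or-partial $750 increments; reduction = 18 × $125 = $2,250, leaving $4,875.

$4,875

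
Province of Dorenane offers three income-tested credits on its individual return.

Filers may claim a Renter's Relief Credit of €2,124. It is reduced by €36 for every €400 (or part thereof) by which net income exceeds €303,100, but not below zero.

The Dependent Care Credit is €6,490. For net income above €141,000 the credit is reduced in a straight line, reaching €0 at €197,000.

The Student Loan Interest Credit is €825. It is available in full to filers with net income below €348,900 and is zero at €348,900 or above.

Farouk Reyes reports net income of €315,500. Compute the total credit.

€1,833

Renter's Relief Credit: income exceeds €303,100 by €12,400, which is 31 full-or-partial €400 increments; reduction = 31 × €36 = €1,116, leaving €1,008.
Dependent Care Credit: €315,500 is at or above €197,000, so the credit is €0.
Student Loan Interest Credit: €315,500 is below the €348,900 cutoff, so the full €825 applies.
Total: €1,008 + €0 + €825 = €1,833.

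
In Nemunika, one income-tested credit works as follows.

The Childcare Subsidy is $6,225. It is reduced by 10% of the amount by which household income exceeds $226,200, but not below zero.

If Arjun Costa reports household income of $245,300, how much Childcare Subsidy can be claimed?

Childcare Subsidy: 10% of the $19,100 excess over $226,200 is $1,910; credit = $6,225 − $1,910 = $4,315.

$4,315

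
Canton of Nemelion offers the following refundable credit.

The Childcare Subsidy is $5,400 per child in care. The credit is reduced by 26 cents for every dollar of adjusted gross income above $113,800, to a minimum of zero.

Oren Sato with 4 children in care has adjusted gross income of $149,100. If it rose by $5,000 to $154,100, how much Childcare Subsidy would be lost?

At $149,100 — base = 4 × $5,400 = $21,600. 26% of the $35,300 excess over $113,800 is $9,178; credit = $21,600 − $9,178 = $12,422.
At $154,100 — base = 4 × $5,400 = $21,600. 26% of the $40,300 excess over $113,800 is $10,478; credit = $21,600 − $10,478 = $11,122.
Lost: $12,422 − $11,122 = $1,300.

$1,300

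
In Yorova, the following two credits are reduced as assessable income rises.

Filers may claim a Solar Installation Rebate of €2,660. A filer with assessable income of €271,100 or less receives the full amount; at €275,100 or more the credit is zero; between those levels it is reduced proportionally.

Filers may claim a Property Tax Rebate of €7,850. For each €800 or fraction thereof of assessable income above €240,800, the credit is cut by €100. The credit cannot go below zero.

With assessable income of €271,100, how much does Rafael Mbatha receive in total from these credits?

€6,710

Solar Installation Rebate: €271,100 is at or below the €271,100 threshold, so the full €2,660 applies.
Property Tax Rebate: income exceeds €240,800 by €30,300, which is 38 full-or-partial €800 increments; reduction = 38 × €100 = €3,800, leaving €4,050.
Total: €2,660 + €4,050 = €6,710.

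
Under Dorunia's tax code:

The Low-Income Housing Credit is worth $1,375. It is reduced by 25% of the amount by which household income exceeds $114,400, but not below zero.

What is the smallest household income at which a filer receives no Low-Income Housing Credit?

$119,900

The credit falls by 25% of each dollar above $114,400, so it reaches zero when the excess is $1,375 / 25% = $5,500: income = $114,400 + $5,500 = $119,900.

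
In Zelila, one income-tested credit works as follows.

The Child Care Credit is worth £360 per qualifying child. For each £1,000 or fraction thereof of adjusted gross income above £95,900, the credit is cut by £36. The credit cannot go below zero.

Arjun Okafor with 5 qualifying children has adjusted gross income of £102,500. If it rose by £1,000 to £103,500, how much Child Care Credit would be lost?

£36

At £102,500 — base = 5 × £360 = £1,800. income exceeds £95,900 by £6,600, which is 7 full-or-partial £1,000 increments; reduction = 7 × £36 = £252, leaving £1,548.
At £103,500 — base = 5 × £360 = £1,800. income exceeds £95,900 by £7,600, which is 8 full-or-partial £1,000 increments; reduction = 8 × £36 = £288, leaving £1,512.
Lost: £1,548 − £1,512 = £36.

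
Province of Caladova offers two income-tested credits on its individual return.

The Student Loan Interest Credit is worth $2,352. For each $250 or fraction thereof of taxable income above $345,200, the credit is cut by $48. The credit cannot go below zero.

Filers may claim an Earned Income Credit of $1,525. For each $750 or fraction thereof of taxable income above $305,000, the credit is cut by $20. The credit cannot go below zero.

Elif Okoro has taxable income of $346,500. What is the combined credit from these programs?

Student Loan Interest Credit: income exceeds $345,200 by $1,300, which is 6 full-or-partial $250 increments; reduction = 6 × $48 = $288, leaving $2,064.
Earned Income Credit: income exceeds $305,000 by $41,500, which is 56 full-or-partial $750 increments; reduction = 56 × $20 = $1,120, leaving $405.
Total: $2,064 + $405 = $2,469.

$2,469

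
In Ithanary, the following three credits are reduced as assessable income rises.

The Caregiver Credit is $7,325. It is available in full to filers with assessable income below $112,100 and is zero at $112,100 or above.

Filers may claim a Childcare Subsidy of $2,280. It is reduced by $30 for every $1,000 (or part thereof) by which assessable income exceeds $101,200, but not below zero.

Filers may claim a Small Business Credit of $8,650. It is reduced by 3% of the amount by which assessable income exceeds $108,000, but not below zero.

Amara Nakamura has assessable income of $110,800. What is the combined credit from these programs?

Caregiver Credit: $110,800 is below the $112,100 cutoff, so the full $7,325 applies.
Childcare Subsidy: income exceeds $101,200 by $9,600, which is 10 full-or-partial $1,000 increments; reduction = 10 × $30 = $300, leaving $1,980.
Small Business Credit: 3% of the $2,800 excess over $108,000 is $84; credit = $8,650 − $84 = $8,566.
Total: $7,325 + $1,980 + $8,566 = $17,871.

$17,871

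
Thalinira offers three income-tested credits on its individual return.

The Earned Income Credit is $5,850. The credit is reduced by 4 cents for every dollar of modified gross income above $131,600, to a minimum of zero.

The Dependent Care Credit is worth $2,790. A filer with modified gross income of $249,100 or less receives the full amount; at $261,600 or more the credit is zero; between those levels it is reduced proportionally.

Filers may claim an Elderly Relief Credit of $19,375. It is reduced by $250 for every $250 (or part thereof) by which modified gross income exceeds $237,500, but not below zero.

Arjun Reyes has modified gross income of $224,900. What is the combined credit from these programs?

$24,283

Earned Income Credit: 4% of the $93,300 excess over $131,600 is $3,732; credit = $5,850 − $3,732 = $2,118.
Dependent Care Credit: $224,900 is at or below the $249,100 threshold, so the full $2,790 applies.
Elderly Relief Credit: $224,900 is at or below the $237,500 threshold, so the full $19,375 applies.
Total: $2,118 + $2,790 + $19,375 = $24,283.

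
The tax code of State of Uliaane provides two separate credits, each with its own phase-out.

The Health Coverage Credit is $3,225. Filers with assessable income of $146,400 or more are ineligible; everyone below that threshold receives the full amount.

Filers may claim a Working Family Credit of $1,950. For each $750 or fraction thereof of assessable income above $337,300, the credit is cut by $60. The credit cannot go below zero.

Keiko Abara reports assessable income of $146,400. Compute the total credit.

Health Coverage Credit: $146,400 meets or exceeds the $146,400 cutoff, so the credit is $0.
Working Family Credit: $146,400 is at or below the $337,300 threshold, so the full $1,950 applies.
Total: $0 + $1,950 = $1,950.

$1,950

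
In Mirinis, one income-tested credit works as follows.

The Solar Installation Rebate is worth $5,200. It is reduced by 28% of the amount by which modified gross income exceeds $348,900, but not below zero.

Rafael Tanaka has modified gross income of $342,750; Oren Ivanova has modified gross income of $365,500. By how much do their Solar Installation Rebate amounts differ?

Rafael ($342,750): Solar Installation Rebate: $342,750 is at or below the $348,900 threshold, so the full $5,200 applies.
Oren ($365,500): Solar Installation Rebate: 28% of the $16,600 excess over $348,900 is $4,648; credit = $5,200 − $4,648 = $552.
Difference: |$5,200 − $552| = $4,648.

$4,648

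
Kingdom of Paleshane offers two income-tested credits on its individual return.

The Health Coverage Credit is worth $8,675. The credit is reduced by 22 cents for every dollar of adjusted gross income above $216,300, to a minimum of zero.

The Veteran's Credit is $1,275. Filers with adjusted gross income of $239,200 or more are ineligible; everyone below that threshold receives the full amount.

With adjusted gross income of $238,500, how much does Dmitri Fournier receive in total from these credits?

$5,066

Health Coverage Credit: 22% of the $22,200 excess over $216,300 is $4,884; credit = $8,675 − $4,884 = $3,791.
Veteran's Credit: $238,500 is below the $239,200 cutoff, so the full $1,275 applies.
Total: $3,791 + $1,275 = $5,066.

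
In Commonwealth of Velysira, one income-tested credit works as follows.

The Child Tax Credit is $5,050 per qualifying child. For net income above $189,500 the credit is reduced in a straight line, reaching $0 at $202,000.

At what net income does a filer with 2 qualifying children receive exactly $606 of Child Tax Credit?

Full credit = 2 × $5,050 = $10,100.
$606 is 606/10,100 of the full $10,100, so 9,494/10,100 of the $12,500 range has been used: income = $189,500 + $12,500 × 9,494/10,100 = $201,250.

$201,250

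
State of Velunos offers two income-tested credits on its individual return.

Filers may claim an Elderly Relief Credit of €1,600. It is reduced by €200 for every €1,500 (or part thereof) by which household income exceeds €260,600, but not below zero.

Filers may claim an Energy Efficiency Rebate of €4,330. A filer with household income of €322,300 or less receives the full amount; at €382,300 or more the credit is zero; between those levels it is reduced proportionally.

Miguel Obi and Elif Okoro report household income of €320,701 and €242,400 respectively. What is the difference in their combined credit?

Miguel (€320,701): Elderly Relief Credit: income exceeds €260,600 by €60,101 → 41 increments × €200 = €8,200 ≥ base, so the credit is €0. Energy Efficiency Rebate: €320,701 is at or below the €322,300 threshold, so the full €4,330 applies. total €0 + €4,330 = €4,330
Elif (€242,400): Elderly Relief Credit: €242,400 is at or below the €260,600 threshold, so the full €1,600 applies. Energy Efficiency Rebate: €242,400 is at or below the €322,300 threshold, so the full €4,330 applies. total €1,600 + €4,330 = €5,930
Difference: |€4,330 − €5,930| = €1,600.

€1,600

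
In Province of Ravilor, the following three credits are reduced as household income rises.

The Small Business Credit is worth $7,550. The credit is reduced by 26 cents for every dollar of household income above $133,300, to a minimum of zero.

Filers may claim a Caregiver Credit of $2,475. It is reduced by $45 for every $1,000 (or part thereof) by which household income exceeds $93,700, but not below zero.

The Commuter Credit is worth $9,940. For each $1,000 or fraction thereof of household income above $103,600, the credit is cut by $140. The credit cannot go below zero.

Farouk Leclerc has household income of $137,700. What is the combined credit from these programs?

$11,941

Small Business Credit: 26% of the $4,400 excess over $133,300 is $1,144; credit = $7,550 − $1,144 = $6,406.
Caregiver Credit: income exceeds $93,700 by $44,000, which is 44 full-or-partial $1,000 increments; reduction = 44 × $45 = $1,980, leaving $495.
Commuter Credit: income exceeds $103,600 by $34,100, which is 35 full-or-partial $1,000 increments; reduction = 35 × $140 = $4,900, leaving $5,040.
Total: $6,406 + $495 + $5,040 = $11,941.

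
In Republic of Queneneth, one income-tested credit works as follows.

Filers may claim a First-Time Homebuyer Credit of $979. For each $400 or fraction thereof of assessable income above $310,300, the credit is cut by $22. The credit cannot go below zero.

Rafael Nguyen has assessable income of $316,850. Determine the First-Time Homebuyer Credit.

$605

First-Time Homebuyer Credit: income exceeds $310,300 by $6,550, which is 17 full-or-partial $400 increments; reduction = 17 × $22 = $374, leaving $605.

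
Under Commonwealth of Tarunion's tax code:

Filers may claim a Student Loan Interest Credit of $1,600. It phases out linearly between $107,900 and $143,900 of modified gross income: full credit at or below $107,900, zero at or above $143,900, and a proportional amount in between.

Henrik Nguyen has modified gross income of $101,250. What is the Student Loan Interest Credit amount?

Student Loan Interest Credit: $101,250 is at or below the $107,900 threshold, so the full $1,600 applies.

$1,600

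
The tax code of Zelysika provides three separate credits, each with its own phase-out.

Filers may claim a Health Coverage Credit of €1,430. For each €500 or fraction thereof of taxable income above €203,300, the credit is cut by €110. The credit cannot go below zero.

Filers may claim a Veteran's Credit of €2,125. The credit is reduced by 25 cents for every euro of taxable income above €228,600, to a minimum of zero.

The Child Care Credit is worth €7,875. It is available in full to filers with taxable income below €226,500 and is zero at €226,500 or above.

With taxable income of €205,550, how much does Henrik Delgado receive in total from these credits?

€10,880

Health Coverage Credit: income exceeds €203,300 by €2,250, which is 5 full-or-partial €500 increments; reduction = 5 × €110 = €550, leaving €880.
Veteran's Credit: €205,550 is at or below the €228,600 threshold, so the full €2,125 applies.
Child Care Credit: €205,550 is below the €226,500 cutoff, so the full €7,875 applies.
Total: €880 + €2,125 + €7,875 = €10,880.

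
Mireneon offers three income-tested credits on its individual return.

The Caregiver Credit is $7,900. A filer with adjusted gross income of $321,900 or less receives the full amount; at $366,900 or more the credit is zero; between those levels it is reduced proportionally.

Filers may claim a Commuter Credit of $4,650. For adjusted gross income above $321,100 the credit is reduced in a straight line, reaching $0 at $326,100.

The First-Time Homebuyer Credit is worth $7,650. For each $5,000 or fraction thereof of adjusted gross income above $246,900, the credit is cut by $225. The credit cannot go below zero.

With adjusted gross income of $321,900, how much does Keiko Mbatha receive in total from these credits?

Caregiver Credit: $321,900 is at or below the $321,900 threshold, so the full $7,900 applies.
Commuter Credit: $321,900 is $800 into a $5,000 phase-out range, leaving 4,200/5,000 of the credit: $4,650 × 4,200/5,000 = $3,906.
First-Time Homebuyer Credit: income exceeds $246,900 by $75,000, which is 15 full-or-partial $5,000 increments; reduction = 15 × $225 = $3,375, leaving $4,275.
Total: $7,900 + $3,906 + $4,275 = $16,081.

$16,081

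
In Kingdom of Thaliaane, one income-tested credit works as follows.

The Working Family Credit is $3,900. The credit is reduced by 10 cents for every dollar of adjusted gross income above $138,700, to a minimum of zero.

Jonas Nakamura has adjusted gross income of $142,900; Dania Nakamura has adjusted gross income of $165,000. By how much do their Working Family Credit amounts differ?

Jonas ($142,900): Working Family Credit: 10% of the $4,200 excess over $138,700 is $420; credit = $3,900 − $420 = $3,480.
Dania ($165,000): Working Family Credit: 10% of the $26,300 excess over $138,700 is $2,630; credit = $3,900 − $2,630 = $1,270.
Difference: |$3,480 − $1,270| = $2,210.

$2,210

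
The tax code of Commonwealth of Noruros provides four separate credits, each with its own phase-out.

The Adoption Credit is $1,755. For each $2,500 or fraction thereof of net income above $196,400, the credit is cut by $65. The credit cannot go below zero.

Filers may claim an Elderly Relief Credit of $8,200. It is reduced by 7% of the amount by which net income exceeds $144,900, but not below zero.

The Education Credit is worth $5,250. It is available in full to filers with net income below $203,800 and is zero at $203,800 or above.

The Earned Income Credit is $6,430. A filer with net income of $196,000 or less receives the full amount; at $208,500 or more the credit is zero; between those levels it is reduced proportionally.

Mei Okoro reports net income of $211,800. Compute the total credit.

Adoption Credit: income exceeds $196,400 by $15,400, which is 7 full-or-partial $2,500 increments; reduction = 7 × $65 = $455, leaving $1,300.
Elderly Relief Credit: 7% of the $66,900 excess over $144,900 is $4,683; credit = $8,200 − $4,683 = $3,517.
Education Credit: $211,800 meets or exceeds the $203,800 cutoff, so the credit is $0.
Earned Income Credit: $211,800 is at or above $208,500, so the credit is $0.
Total: $1,300 + $3,517 + $0 + $0 = $4,817.

$4,817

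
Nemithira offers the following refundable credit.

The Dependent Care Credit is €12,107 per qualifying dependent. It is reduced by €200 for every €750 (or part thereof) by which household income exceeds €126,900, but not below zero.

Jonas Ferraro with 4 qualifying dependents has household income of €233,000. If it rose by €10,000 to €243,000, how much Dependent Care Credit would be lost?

€2,600

At €233,000 — base = 4 × €12,107 = €48,428. income exceeds €126,900 by €106,100, which is 142 full-or-partial €750 increments; reduction = 142 × €200 = €28,400, leaving €20,028.
At €243,000 — base = 4 × €12,107 = €48,428. income exceeds €126,900 by €116,100, which is 155 full-or-partial €750 increments; reduction = 155 × €200 = €31,000, leaving €17,428.
Lost: €20,028 − €17,428 = €2,600.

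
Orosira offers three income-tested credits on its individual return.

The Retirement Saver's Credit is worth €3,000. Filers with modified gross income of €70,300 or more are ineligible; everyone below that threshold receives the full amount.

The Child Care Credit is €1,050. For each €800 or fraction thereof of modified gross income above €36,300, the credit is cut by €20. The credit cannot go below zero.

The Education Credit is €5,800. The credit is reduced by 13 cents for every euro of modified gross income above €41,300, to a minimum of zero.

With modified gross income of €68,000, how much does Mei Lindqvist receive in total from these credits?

Retirement Saver's Credit: €68,000 is below the €70,300 cutoff, so the full €3,000 applies.
Child Care Credit: income exceeds €36,300 by €31,700, which is 40 full-or-partial €800 increments; reduction = 40 × €20 = €800, leaving €250.
Education Credit: 13% of the €26,700 excess over €41,300 is €3,471; credit = €5,800 − €3,471 = €2,329.
Total: €3,000 + €250 + €2,329 = €5,579.

€5,579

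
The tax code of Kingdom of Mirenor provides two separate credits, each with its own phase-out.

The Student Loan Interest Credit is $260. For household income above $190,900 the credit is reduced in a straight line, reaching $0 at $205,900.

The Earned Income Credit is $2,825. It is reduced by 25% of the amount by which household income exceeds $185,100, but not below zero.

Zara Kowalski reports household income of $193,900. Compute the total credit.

Student Loan Interest Credit: $193,900 is $3,000 into a $15,000 phase-out range, leaving 12,000/15,000 of the credit: $260 × 12,000/15,000 = $208.
Earned Income Credit: 25% of the $8,800 excess over $185,100 is $2,200; credit = $2,825 − $2,200 = $625.
Total: $208 + $625 = $833.

$833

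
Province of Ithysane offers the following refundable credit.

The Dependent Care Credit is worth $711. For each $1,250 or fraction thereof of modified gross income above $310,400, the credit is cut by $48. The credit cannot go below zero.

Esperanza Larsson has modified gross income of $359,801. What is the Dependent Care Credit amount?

$0

Dependent Care Credit: income exceeds $310,400 by $49,401 → 40 increments × $48 = $1,920 ≥ base, so the credit is $0.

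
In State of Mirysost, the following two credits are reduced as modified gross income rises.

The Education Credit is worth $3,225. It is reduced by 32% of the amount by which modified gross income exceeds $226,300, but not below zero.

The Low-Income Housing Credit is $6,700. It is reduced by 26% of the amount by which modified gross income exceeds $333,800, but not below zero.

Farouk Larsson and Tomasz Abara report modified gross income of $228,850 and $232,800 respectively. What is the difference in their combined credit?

$1,264

Farouk ($228,850): Education Credit: 32% of the $2,550 excess over $226,300 is $816; credit = $3,225 − $816 = $2,409. Low-Income Housing Credit: $228,850 is at or below the $333,800 threshold, so the full $6,700 applies. total $2,409 + $6,700 = $9,109
Tomasz ($232,800): Education Credit: 32% of the $6,500 excess over $226,300 is $2,080; credit = $3,225 − $2,080 = $1,145. Low-Income Housing Credit: $232,800 is at or below the $333,800 threshold, so the full $6,700 applies. total $1,145 + $6,700 = $7,845
Difference: |$9,109 − $7,845| = $1,264.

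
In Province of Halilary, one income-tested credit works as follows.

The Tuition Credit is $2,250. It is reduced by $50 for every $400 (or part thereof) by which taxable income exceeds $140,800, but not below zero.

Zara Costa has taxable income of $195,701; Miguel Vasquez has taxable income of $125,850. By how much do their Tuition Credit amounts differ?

Zara ($195,701): Tuition Credit: income exceeds $140,800 by $54,901 → 138 increments × $50 = $6,900 ≥ base, so the credit is $0.
Miguel ($125,850): Tuition Credit: $125,850 is at or below the $140,800 threshold, so the full $2,250 applies.
Difference: |$0 − $2,250| = $2,250.

$2,250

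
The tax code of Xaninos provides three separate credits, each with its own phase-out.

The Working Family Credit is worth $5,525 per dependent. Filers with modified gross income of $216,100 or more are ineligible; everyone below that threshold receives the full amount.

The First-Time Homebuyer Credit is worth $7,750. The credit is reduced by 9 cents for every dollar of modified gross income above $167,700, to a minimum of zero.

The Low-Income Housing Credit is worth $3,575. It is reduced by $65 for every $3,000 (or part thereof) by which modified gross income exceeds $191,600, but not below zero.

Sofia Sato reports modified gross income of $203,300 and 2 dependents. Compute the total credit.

Working Family Credit: base = 2 × $5,525 = $11,050. $203,300 is below the $216,100 cutoff, so the full $11,050 applies.
First-Time Homebuyer Credit: 9% of the $35,600 excess over $167,700 is $3,204; credit = $7,750 − $3,204 = $4,546.
Low-Income Housing Credit: income exceeds $191,600 by $11,700, which is 4 full-or-partial $3,000 increments; reduction = 4 × $65 = $260, leaving $3,315.
Total: $11,050 + $4,546 + $3,315 = $18,911.

$18,911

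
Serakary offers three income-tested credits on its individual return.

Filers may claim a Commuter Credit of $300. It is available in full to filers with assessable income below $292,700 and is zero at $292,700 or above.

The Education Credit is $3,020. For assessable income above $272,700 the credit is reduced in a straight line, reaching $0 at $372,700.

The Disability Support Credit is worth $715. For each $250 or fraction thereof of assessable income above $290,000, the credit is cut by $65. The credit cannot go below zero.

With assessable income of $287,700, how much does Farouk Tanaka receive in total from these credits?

Commuter Credit: $287,700 is below the $292,700 cutoff, so the full $300 applies.
Education Credit: $287,700 is $15,000 into a $100,000 phase-out range, leaving 85,000/100,000 of the credit: $3,020 × 85,000/100,000 = $2,567.
Disability Support Credit: $287,700 is at or below the $290,000 threshold, so the full $715 applies.
Total: $300 + $2,567 + $715 = $3,582.

$3,582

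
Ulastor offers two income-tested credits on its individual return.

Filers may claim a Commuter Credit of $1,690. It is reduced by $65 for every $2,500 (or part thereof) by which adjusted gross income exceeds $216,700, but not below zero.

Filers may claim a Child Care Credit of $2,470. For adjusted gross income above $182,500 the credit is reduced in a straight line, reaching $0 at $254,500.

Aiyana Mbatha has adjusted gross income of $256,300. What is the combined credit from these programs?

$650

Commuter Credit: income exceeds $216,700 by $39,600, which is 16 full-or-partial $2,500 increments; reduction = 16 × $65 = $1,040, leaving $650.
Child Care Credit: $256,300 is at or above $254,500, so the credit is $0.
Total: $650 + $0 = $650.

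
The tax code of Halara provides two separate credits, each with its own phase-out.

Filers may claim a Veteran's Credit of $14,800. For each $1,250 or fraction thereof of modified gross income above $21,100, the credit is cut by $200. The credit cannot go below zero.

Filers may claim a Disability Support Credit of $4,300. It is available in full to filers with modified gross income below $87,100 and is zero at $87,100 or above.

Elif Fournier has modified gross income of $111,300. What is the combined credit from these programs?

$200

Veteran's Credit: income exceeds $21,100 by $90,200, which is 73 full-or-partial $1,250 increments; reduction = 73 × $200 = $14,600, leaving $200.
Disability Support Credit: $111,300 meets or exceeds the $87,100 cutoff, so the credit is $0.
Total: $200 + $0 = $200.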